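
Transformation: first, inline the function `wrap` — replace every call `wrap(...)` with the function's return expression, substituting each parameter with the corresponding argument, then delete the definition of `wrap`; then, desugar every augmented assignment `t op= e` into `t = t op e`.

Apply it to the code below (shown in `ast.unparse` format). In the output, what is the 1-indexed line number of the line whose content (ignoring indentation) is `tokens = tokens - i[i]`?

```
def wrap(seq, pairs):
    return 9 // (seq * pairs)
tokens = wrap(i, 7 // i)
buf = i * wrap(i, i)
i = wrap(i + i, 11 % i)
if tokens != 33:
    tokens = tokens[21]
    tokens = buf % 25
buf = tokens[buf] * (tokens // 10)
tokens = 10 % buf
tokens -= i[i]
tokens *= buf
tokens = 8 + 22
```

9

Transformed code:
tokens = 9 // (i * (7 // i))
buf = i * (9 // (i * i))
i = 9 // ((i + i) * (11 % i))
if tokens != 33:
    tokens = tokens[21]
    tokens = buf % 25
buf = tokens[buf] * (tokens // 10)
tokens = 10 % buf
tokens = tokens - i[i]
tokens = tokens * buf
tokens = 8 + 22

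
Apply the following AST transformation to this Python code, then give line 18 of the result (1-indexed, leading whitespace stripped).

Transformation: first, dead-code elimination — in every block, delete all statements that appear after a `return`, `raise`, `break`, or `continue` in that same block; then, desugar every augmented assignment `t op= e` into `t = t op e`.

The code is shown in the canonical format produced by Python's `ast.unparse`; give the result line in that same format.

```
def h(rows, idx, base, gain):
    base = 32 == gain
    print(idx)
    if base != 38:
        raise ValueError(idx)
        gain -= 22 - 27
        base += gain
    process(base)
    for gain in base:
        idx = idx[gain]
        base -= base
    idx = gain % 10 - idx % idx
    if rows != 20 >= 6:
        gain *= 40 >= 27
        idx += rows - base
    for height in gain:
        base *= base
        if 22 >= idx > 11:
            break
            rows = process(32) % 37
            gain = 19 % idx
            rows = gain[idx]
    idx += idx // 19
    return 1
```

idx = idx + idx // 19

Transformed code:
def h(rows, idx, base, gain):
    base = 32 == gain
    print(idx)
    if base != 38:
        raise ValueError(idx)
    process(base)
    for gain in base:
        idx = idx[gain]
        base = base - base
    idx = gain % 10 - idx % idx
    if rows != 20 >= 6:
        gain = gain * (40 >= 27)
        idx = idx + (rows - base)
    for height in gain:
        base = base * base
        if 22 >= idx > 11:
            break
    idx = idx + idx // 19
    return 1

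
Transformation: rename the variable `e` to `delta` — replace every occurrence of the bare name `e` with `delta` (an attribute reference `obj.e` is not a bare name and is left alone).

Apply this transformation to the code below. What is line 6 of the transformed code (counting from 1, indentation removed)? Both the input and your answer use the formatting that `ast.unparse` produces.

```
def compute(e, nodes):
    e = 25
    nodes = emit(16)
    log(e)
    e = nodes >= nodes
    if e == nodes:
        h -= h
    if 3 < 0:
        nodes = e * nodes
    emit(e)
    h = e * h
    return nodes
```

Transformed code:
def compute(delta, nodes):
    delta = 25
    nodes = emit(16)
    log(delta)
    delta = nodes >= nodes
    if delta == nodes:
        h -= h
    if 3 < 0:
        nodes = delta * nodes
    emit(delta)
    h = delta * h
    return nodes

if delta == nodes:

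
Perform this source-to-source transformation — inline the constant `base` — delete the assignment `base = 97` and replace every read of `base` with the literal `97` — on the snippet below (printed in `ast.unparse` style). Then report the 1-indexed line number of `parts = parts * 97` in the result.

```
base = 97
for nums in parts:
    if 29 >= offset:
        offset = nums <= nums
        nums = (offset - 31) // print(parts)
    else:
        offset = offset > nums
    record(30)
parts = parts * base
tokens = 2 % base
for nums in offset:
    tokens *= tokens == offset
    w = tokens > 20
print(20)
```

8

Transformed code:
for nums in parts:
    if 29 >= offset:
        offset = nums <= nums
        nums = (offset - 31) // print(parts)
    else:
        offset = offset > nums
    record(30)
parts = parts * 97
tokens = 2 % 97
for nums in offset:
    tokens *= tokens == offset
    w = tokens > 20
print(20)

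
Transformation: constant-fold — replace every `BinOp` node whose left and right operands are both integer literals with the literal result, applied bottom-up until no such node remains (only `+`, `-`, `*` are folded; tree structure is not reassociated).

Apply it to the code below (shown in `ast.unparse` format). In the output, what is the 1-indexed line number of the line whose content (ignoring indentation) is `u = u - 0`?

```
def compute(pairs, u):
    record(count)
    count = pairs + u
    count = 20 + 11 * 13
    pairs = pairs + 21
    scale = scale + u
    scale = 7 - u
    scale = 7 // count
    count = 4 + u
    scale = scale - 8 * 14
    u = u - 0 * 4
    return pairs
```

11

Transformed code:
def compute(pairs, u):
    record(count)
    count = pairs + u
    count = 163
    pairs = pairs + 21
    scale = scale + u
    scale = 7 - u
    scale = 7 // count
    count = 4 + u
    scale = scale - 112
    u = u - 0
    return pairs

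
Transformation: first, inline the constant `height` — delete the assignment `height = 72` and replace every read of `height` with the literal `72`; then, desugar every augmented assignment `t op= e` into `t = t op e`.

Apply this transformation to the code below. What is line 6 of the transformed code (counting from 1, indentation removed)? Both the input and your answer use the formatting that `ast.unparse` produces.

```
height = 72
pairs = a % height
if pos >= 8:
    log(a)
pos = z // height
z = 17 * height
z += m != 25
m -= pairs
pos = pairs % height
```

Transformed code:
pairs = a % 72
if pos >= 8:
    log(a)
pos = z // 72
z = 17 * 72
z = z + (m != 25)
m = m - pairs
pos = pairs % 72

z = z + (m != 25)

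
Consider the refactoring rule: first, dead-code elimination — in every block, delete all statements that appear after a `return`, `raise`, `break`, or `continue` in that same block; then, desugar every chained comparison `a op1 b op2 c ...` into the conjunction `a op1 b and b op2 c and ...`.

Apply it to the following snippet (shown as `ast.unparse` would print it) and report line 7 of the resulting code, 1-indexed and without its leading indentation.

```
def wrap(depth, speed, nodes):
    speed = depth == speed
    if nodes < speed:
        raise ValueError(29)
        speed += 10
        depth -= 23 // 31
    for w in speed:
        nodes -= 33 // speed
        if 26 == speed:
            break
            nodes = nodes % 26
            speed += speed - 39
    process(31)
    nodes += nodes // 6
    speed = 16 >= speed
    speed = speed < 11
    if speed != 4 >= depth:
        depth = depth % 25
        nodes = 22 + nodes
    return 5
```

if 26 == speed:

Transformed code:
def wrap(depth, speed, nodes):
    speed = depth == speed
    if nodes < speed:
        raise ValueError(29)
    for w in speed:
        nodes -= 33 // speed
        if 26 == speed:
            break
    process(31)
    nodes += nodes // 6
    speed = 16 >= speed
    speed = speed < 11
    if speed != 4 and 4 >= depth:
        depth = depth % 25
        nodes = 22 + nodes
    return 5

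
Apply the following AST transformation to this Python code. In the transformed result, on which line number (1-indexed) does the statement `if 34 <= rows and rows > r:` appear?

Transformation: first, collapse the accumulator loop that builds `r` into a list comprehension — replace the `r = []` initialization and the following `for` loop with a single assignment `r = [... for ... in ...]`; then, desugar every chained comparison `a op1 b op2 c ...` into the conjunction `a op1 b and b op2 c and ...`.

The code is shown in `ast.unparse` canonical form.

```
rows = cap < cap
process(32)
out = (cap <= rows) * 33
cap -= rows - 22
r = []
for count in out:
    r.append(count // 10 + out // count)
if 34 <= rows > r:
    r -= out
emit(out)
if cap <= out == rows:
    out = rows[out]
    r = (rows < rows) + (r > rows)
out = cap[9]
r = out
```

Transformed code:
rows = cap < cap
process(32)
out = (cap <= rows) * 33
cap -= rows - 22
r = [count // 10 + out // count for count in out]
if 34 <= rows and rows > r:
    r -= out
emit(out)
if cap <= out and out == rows:
    out = rows[out]
    r = (rows < rows) + (r > rows)
out = cap[9]
r = out

6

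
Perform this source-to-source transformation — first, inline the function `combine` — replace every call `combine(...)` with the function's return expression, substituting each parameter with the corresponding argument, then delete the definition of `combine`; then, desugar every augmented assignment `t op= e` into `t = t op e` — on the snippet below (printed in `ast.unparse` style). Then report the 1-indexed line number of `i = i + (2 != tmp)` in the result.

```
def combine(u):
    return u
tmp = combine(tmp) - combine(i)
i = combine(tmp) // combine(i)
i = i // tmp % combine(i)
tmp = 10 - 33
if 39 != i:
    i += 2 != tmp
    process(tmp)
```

6

Transformed code:
tmp = tmp - i
i = tmp // i
i = i // tmp % i
tmp = 10 - 33
if 39 != i:
    i = i + (2 != tmp)
    process(tmp)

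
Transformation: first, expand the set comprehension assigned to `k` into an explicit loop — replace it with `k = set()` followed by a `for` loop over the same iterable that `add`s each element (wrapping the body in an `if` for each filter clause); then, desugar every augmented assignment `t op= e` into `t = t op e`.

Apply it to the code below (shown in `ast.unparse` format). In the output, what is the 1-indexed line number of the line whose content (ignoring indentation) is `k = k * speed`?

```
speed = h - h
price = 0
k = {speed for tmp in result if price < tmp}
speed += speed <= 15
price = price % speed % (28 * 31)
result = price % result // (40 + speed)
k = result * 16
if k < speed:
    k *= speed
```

Transformed code:
speed = h - h
price = 0
k = set()
for tmp in result:
    if price < tmp:
        k.add(speed)
speed = speed + (speed <= 15)
price = price % speed % (28 * 31)
result = price % result // (40 + speed)
k = result * 16
if k < speed:
    k = k * speed

12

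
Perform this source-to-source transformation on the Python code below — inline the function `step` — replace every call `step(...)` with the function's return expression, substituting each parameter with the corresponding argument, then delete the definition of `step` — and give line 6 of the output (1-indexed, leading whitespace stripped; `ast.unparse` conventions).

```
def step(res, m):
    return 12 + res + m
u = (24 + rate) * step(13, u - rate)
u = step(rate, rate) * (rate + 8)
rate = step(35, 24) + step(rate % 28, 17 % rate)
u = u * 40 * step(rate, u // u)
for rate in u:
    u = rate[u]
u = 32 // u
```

u = rate[u]

Transformed code:
u = (24 + rate) * (12 + 13 + (u - rate))
u = (12 + rate + rate) * (rate + 8)
rate = 12 + 35 + 24 + (12 + rate % 28 + 17 % rate)
u = u * 40 * (12 + rate + u // u)
for rate in u:
    u = rate[u]
u = 32 // u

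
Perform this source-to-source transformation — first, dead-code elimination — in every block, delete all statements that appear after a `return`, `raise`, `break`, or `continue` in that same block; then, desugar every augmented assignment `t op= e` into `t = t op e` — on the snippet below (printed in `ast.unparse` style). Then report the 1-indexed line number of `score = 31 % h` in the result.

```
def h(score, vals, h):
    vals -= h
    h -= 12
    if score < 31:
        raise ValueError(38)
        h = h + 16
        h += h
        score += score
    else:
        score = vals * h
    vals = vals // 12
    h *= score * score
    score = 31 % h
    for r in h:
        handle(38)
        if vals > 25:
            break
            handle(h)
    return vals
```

10

Transformed code:
def h(score, vals, h):
    vals = vals - h
    h = h - 12
    if score < 31:
        raise ValueError(38)
    else:
        score = vals * h
    vals = vals // 12
    h = h * (score * score)
    score = 31 % h
    for r in h:
        handle(38)
        if vals > 25:
            break
    return vals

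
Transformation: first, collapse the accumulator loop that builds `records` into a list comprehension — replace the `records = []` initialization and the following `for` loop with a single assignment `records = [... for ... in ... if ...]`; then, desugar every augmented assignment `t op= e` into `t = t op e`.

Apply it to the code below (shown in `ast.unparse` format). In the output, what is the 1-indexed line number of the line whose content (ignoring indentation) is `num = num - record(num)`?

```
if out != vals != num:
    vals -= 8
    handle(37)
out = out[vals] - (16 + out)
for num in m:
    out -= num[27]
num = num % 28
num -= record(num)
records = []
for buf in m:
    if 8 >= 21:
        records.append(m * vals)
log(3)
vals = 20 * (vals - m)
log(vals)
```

8

Transformed code:
if out != vals != num:
    vals = vals - 8
    handle(37)
out = out[vals] - (16 + out)
for num in m:
    out = out - num[27]
num = num % 28
num = num - record(num)
records = [m * vals for buf in m if 8 >= 21]
log(3)
vals = 20 * (vals - m)
log(vals)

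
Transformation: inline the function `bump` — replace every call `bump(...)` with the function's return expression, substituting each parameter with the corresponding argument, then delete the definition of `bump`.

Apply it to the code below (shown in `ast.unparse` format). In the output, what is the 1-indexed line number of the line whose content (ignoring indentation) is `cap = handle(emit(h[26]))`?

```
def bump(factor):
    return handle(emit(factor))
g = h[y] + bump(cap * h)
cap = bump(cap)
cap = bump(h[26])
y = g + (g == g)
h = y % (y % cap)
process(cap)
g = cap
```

Transformed code:
g = h[y] + handle(emit(cap * h))
cap = handle(emit(cap))
cap = handle(emit(h[26]))
y = g + (g == g)
h = y % (y % cap)
process(cap)
g = cap

3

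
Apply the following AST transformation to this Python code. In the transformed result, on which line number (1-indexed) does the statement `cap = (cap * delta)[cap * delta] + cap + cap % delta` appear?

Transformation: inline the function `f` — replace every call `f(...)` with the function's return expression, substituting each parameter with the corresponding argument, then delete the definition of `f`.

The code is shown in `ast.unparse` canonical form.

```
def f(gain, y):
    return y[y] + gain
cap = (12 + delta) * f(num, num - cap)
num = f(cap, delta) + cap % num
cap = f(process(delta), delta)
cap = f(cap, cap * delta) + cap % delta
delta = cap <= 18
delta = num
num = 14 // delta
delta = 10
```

Transformed code:
cap = (12 + delta) * ((num - cap)[num - cap] + num)
num = delta[delta] + cap + cap % num
cap = delta[delta] + process(delta)
cap = (cap * delta)[cap * delta] + cap + cap % delta
delta = cap <= 18
delta = num
num = 14 // delta
delta = 10

4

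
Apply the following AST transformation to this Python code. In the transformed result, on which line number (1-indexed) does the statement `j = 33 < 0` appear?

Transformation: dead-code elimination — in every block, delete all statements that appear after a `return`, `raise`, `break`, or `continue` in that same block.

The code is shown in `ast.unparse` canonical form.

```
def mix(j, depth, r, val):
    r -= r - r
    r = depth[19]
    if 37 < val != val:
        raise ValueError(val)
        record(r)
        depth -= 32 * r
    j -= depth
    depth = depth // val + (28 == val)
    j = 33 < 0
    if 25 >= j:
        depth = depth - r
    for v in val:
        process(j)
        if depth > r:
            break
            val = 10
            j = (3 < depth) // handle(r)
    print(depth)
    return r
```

Transformed code:
def mix(j, depth, r, val):
    r -= r - r
    r = depth[19]
    if 37 < val != val:
        raise ValueError(val)
    j -= depth
    depth = depth // val + (28 == val)
    j = 33 < 0
    if 25 >= j:
        depth = depth - r
    for v in val:
        process(j)
        if depth > r:
            break
    print(depth)
    return r

8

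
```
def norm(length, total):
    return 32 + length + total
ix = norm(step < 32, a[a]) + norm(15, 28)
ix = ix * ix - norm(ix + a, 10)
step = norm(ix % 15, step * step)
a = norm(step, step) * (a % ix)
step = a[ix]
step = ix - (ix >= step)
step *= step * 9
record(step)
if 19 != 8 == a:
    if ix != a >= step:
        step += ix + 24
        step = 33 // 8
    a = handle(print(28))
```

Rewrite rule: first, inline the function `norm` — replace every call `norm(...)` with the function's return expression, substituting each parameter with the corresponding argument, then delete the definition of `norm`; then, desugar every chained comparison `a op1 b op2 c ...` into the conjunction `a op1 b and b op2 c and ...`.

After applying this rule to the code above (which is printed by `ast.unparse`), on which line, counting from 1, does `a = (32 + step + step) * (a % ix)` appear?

4

Transformed code:
ix = 32 + (step < 32) + a[a] + (32 + 15 + 28)
ix = ix * ix - (32 + (ix + a) + 10)
step = 32 + ix % 15 + step * step
a = (32 + step + step) * (a % ix)
step = a[ix]
step = ix - (ix >= step)
step *= step * 9
record(step)
if 19 != 8 and 8 == a:
    if ix != a and a >= step:
        step += ix + 24
        step = 33 // 8
    a = handle(print(28))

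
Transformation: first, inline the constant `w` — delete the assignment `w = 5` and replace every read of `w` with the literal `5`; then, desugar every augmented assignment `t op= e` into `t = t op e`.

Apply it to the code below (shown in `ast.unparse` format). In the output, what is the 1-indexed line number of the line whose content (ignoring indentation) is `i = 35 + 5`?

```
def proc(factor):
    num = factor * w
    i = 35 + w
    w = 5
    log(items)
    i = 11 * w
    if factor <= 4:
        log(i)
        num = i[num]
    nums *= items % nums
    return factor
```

Transformed code:
def proc(factor):
    num = factor * 5
    i = 35 + 5
    log(items)
    i = 11 * 5
    if factor <= 4:
        log(i)
        num = i[num]
    nums = nums * (items % nums)
    return factor

3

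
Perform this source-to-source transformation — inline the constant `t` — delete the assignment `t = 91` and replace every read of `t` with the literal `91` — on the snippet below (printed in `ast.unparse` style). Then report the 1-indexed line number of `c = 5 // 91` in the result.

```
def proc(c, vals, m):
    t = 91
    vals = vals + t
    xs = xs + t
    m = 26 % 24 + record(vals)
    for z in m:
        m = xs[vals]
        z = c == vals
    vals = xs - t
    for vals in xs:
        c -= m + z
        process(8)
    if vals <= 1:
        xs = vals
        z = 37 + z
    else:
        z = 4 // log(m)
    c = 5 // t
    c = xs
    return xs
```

17

Transformed code:
def proc(c, vals, m):
    vals = vals + 91
    xs = xs + 91
    m = 26 % 24 + record(vals)
    for z in m:
        m = xs[vals]
        z = c == vals
    vals = xs - 91
    for vals in xs:
        c -= m + z
        process(8)
    if vals <= 1:
        xs = vals
        z = 37 + z
    else:
        z = 4 // log(m)
    c = 5 // 91
    c = xs
    return xs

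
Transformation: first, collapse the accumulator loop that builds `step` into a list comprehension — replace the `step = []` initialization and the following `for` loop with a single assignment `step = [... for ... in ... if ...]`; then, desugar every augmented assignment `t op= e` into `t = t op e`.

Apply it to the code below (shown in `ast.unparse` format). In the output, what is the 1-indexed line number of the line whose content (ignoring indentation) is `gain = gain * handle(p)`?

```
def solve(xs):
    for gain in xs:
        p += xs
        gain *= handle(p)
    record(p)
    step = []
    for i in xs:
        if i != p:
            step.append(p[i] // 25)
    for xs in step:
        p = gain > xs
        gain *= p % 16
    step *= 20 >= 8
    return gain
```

4

Transformed code:
def solve(xs):
    for gain in xs:
        p = p + xs
        gain = gain * handle(p)
    record(p)
    step = [p[i] // 25 for i in xs if i != p]
    for xs in step:
        p = gain > xs
        gain = gain * (p % 16)
    step = step * (20 >= 8)
    return gain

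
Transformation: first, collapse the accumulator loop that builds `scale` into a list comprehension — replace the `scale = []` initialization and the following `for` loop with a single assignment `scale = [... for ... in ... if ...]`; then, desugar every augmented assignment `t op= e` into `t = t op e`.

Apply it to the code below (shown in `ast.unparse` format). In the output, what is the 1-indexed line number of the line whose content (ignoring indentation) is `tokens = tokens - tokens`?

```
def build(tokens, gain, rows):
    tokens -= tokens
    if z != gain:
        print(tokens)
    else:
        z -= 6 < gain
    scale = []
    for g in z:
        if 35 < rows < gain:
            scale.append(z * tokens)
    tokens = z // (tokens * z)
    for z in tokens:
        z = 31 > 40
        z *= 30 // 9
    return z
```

Transformed code:
def build(tokens, gain, rows):
    tokens = tokens - tokens
    if z != gain:
        print(tokens)
    else:
        z = z - (6 < gain)
    scale = [z * tokens for g in z if 35 < rows < gain]
    tokens = z // (tokens * z)
    for z in tokens:
        z = 31 > 40
        z = z * (30 // 9)
    return z

2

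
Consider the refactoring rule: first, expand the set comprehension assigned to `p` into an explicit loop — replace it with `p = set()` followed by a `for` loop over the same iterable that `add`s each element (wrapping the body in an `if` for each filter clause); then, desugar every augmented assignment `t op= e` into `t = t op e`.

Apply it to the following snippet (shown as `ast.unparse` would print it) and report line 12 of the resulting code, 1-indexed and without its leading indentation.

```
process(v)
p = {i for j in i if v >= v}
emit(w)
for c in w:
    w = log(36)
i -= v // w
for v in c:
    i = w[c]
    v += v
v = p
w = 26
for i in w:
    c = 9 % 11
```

v = v + v

Transformed code:
process(v)
p = set()
for j in i:
    if v >= v:
        p.add(i)
emit(w)
for c in w:
    w = log(36)
i = i - v // w
for v in c:
    i = w[c]
    v = v + v
v = p
w = 26
for i in w:
    c = 9 % 11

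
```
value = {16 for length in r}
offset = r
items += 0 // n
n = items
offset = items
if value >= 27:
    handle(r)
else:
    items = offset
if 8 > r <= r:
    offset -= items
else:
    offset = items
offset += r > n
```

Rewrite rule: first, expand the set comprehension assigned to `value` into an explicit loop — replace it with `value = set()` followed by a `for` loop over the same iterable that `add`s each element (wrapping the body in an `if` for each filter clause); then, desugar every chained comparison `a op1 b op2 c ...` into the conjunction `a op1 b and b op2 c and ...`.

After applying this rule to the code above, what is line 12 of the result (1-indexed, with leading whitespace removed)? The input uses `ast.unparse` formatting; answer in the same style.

if 8 > r and r <= r:

Transformed code:
value = set()
for length in r:
    value.add(16)
offset = r
items += 0 // n
n = items
offset = items
if value >= 27:
    handle(r)
else:
    items = offset
if 8 > r and r <= r:
    offset -= items
else:
    offset = items
offset += r > n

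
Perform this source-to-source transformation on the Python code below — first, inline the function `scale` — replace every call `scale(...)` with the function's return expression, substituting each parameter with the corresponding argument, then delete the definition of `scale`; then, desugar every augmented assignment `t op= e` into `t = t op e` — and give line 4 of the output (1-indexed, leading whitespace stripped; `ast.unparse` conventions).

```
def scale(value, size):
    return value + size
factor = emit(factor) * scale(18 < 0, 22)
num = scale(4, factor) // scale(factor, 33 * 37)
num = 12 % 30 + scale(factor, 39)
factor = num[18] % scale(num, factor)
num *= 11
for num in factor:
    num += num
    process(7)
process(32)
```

Transformed code:
factor = emit(factor) * ((18 < 0) + 22)
num = (4 + factor) // (factor + 33 * 37)
num = 12 % 30 + (factor + 39)
factor = num[18] % (num + factor)
num = num * 11
for num in factor:
    num = num + num
    process(7)
process(32)

factor = num[18] % (num + factor)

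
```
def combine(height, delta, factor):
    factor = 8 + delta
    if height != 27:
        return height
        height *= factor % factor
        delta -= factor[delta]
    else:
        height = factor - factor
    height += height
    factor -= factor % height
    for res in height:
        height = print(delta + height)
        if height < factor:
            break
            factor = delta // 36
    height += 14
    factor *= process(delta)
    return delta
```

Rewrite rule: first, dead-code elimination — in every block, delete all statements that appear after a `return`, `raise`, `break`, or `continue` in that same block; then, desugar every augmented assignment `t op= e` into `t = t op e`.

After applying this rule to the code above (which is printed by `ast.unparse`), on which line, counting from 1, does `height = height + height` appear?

7

Transformed code:
def combine(height, delta, factor):
    factor = 8 + delta
    if height != 27:
        return height
    else:
        height = factor - factor
    height = height + height
    factor = factor - factor % height
    for res in height:
        height = print(delta + height)
        if height < factor:
            break
    height = height + 14
    factor = factor * process(delta)
    return delta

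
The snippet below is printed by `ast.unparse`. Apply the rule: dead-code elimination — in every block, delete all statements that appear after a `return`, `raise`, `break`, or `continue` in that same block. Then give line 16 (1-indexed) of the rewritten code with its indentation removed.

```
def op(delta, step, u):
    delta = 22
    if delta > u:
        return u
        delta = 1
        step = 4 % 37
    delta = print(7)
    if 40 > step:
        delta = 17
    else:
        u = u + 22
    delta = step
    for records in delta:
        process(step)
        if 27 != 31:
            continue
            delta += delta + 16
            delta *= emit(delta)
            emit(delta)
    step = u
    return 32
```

Transformed code:
def op(delta, step, u):
    delta = 22
    if delta > u:
        return u
    delta = print(7)
    if 40 > step:
        delta = 17
    else:
        u = u + 22
    delta = step
    for records in delta:
        process(step)
        if 27 != 31:
            continue
    step = u
    return 32

return 32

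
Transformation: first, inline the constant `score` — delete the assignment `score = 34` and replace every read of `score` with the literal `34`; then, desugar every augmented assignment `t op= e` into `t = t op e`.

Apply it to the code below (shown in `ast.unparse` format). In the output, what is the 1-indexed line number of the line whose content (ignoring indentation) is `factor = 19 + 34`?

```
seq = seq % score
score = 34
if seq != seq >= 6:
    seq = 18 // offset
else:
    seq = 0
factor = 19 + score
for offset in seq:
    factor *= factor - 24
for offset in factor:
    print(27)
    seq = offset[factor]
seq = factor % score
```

6

Transformed code:
seq = seq % 34
if seq != seq >= 6:
    seq = 18 // offset
else:
    seq = 0
factor = 19 + 34
for offset in seq:
    factor = factor * (factor - 24)
for offset in factor:
    print(27)
    seq = offset[factor]
seq = factor % 34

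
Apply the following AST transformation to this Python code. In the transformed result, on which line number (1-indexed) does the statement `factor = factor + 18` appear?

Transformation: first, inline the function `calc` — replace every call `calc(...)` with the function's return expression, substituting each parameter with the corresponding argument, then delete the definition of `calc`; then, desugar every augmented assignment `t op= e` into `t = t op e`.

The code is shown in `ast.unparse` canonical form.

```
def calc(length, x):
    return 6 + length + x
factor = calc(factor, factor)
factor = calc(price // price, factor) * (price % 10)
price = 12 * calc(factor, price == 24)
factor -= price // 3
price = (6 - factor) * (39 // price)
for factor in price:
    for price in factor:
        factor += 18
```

Transformed code:
factor = 6 + factor + factor
factor = (6 + price // price + factor) * (price % 10)
price = 12 * (6 + factor + (price == 24))
factor = factor - price // 3
price = (6 - factor) * (39 // price)
for factor in price:
    for price in factor:
        factor = factor + 18

8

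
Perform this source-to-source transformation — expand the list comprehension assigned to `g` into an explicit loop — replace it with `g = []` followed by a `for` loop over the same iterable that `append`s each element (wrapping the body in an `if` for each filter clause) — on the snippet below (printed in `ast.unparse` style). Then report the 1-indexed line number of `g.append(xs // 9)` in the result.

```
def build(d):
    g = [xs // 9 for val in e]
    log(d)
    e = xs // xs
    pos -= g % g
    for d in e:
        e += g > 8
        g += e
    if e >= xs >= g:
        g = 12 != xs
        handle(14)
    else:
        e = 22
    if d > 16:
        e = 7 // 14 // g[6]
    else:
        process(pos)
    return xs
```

4

Transformed code:
def build(d):
    g = []
    for val in e:
        g.append(xs // 9)
    log(d)
    e = xs // xs
    pos -= g % g
    for d in e:
        e += g > 8
        g += e
    if e >= xs >= g:
        g = 12 != xs
        handle(14)
    else:
        e = 22
    if d > 16:
        e = 7 // 14 // g[6]
    else:
        process(pos)
    return xs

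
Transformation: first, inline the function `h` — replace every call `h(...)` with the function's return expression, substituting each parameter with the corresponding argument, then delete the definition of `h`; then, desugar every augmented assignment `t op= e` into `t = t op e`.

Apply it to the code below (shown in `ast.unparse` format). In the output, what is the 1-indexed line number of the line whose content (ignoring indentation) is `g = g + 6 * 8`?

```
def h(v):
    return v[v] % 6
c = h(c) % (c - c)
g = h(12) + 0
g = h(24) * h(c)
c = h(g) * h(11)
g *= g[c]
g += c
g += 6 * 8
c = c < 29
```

7

Transformed code:
c = c[c] % 6 % (c - c)
g = 12[12] % 6 + 0
g = 24[24] % 6 * (c[c] % 6)
c = g[g] % 6 * (11[11] % 6)
g = g * g[c]
g = g + c
g = g + 6 * 8
c = c < 29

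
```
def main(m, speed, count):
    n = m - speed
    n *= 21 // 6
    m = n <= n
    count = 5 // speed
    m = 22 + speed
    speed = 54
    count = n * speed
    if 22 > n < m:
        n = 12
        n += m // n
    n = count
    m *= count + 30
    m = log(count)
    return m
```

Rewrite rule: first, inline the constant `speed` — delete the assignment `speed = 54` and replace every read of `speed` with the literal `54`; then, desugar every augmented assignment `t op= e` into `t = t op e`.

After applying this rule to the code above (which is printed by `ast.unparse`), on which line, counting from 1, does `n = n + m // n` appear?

Transformed code:
def main(m, speed, count):
    n = m - 54
    n = n * (21 // 6)
    m = n <= n
    count = 5 // 54
    m = 22 + 54
    count = n * 54
    if 22 > n < m:
        n = 12
        n = n + m // n
    n = count
    m = m * (count + 30)
    m = log(count)
    return m

10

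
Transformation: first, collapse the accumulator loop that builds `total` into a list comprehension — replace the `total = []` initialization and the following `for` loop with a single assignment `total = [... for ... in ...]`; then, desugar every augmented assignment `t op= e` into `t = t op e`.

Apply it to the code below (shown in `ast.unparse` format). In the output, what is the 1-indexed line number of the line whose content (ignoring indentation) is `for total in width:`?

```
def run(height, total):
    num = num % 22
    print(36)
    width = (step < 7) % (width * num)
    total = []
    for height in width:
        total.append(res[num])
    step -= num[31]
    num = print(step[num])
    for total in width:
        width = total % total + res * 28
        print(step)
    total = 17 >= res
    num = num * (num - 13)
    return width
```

8

Transformed code:
def run(height, total):
    num = num % 22
    print(36)
    width = (step < 7) % (width * num)
    total = [res[num] for height in width]
    step = step - num[31]
    num = print(step[num])
    for total in width:
        width = total % total + res * 28
        print(step)
    total = 17 >= res
    num = num * (num - 13)
    return width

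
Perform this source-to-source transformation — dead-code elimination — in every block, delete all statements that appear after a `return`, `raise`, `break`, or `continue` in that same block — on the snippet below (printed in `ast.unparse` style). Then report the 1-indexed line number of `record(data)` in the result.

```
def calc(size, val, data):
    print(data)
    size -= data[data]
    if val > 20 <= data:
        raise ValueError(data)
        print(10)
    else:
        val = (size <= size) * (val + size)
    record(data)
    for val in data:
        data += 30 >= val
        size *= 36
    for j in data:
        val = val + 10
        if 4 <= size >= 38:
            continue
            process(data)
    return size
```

Transformed code:
def calc(size, val, data):
    print(data)
    size -= data[data]
    if val > 20 <= data:
        raise ValueError(data)
    else:
        val = (size <= size) * (val + size)
    record(data)
    for val in data:
        data += 30 >= val
        size *= 36
    for j in data:
        val = val + 10
        if 4 <= size >= 38:
            continue
    return size

8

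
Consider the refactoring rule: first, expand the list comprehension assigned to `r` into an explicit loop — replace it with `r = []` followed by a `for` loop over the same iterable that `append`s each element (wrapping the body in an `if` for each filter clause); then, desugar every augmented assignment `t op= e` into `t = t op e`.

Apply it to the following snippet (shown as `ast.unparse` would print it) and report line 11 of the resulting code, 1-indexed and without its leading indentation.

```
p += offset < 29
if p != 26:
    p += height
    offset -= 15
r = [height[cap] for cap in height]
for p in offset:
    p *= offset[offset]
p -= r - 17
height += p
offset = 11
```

height = height + p

Transformed code:
p = p + (offset < 29)
if p != 26:
    p = p + height
    offset = offset - 15
r = []
for cap in height:
    r.append(height[cap])
for p in offset:
    p = p * offset[offset]
p = p - (r - 17)
height = height + p
offset = 11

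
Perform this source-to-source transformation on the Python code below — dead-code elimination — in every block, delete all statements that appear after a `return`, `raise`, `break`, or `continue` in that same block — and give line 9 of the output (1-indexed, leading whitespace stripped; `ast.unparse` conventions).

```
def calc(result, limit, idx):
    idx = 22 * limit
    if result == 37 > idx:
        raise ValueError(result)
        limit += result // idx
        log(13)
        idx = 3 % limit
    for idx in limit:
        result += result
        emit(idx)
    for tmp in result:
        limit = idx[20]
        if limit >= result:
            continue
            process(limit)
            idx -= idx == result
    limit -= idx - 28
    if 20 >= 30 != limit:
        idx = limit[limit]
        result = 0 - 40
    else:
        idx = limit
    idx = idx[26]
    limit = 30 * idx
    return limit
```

Transformed code:
def calc(result, limit, idx):
    idx = 22 * limit
    if result == 37 > idx:
        raise ValueError(result)
    for idx in limit:
        result += result
        emit(idx)
    for tmp in result:
        limit = idx[20]
        if limit >= result:
            continue
    limit -= idx - 28
    if 20 >= 30 != limit:
        idx = limit[limit]
        result = 0 - 40
    else:
        idx = limit
    idx = idx[26]
    limit = 30 * idx
    return limit

limit = idx[20]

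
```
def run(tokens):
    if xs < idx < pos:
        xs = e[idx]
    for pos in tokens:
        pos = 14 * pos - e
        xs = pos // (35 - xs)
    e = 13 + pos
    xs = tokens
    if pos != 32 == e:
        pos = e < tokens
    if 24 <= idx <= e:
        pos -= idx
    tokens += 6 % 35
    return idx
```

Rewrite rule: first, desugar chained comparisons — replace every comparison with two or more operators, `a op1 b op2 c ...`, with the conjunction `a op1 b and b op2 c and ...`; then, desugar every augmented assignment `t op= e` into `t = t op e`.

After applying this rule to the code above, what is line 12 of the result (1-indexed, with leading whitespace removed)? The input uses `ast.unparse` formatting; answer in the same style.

Transformed code:
def run(tokens):
    if xs < idx and idx < pos:
        xs = e[idx]
    for pos in tokens:
        pos = 14 * pos - e
        xs = pos // (35 - xs)
    e = 13 + pos
    xs = tokens
    if pos != 32 and 32 == e:
        pos = e < tokens
    if 24 <= idx and idx <= e:
        pos = pos - idx
    tokens = tokens + 6 % 35
    return idx

pos = pos - idx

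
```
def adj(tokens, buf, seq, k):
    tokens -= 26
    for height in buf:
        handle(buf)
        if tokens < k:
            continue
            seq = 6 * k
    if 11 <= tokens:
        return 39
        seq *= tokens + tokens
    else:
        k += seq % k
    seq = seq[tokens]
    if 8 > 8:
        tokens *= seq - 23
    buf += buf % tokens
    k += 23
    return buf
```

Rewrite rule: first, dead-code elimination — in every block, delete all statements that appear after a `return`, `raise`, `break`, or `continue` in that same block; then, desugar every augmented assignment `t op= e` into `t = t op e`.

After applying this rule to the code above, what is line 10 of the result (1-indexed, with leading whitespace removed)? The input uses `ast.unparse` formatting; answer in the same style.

k = k + seq % k

Transformed code:
def adj(tokens, buf, seq, k):
    tokens = tokens - 26
    for height in buf:
        handle(buf)
        if tokens < k:
            continue
    if 11 <= tokens:
        return 39
    else:
        k = k + seq % k
    seq = seq[tokens]
    if 8 > 8:
        tokens = tokens * (seq - 23)
    buf = buf + buf % tokens
    k = k + 23
    return buf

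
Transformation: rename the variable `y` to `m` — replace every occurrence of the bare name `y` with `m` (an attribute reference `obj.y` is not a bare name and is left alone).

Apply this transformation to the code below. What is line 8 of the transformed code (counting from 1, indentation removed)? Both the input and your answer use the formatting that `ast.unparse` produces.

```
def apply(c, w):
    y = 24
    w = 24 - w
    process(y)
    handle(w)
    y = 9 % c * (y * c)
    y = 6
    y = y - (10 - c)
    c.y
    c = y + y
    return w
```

m = m - (10 - c)

Transformed code:
def apply(c, w):
    m = 24
    w = 24 - w
    process(m)
    handle(w)
    m = 9 % c * (m * c)
    m = 6
    m = m - (10 - c)
    c.y
    c = m + m
    return w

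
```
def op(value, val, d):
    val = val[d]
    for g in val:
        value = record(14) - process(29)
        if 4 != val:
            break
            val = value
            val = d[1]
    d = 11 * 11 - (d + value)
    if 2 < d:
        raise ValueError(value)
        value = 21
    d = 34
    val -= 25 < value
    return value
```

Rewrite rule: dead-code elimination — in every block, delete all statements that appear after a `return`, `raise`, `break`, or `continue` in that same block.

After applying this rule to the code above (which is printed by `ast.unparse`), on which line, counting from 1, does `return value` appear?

Transformed code:
def op(value, val, d):
    val = val[d]
    for g in val:
        value = record(14) - process(29)
        if 4 != val:
            break
    d = 11 * 11 - (d + value)
    if 2 < d:
        raise ValueError(value)
    d = 34
    val -= 25 < value
    return value

12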